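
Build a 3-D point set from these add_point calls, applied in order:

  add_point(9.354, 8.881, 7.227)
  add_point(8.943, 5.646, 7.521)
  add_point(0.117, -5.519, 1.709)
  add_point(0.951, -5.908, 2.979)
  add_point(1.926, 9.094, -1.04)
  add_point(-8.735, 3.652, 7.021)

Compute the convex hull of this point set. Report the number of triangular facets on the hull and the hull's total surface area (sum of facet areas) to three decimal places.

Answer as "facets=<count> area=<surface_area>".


Hull vertices (6/6): indices [0, 1, 2, 3, 4, 5].

Per-facet area ½‖(b−a)×(c−a)‖:
  f1: (p4, p0, p5) → 80.0042
  f2: (p2, p3, p5) → 10.6227
  f3: (p2, p4, p5) → 89.5709
  f4: (p1, p0, p5) → 28.3350
  f5: (p1, p3, p5) → 101.6056
  f6: (p1, p2, p3) → 10.8765
  f7: (p1, p4, p0) → 18.1980
  f8: (p1, p2, p4) → 81.2566
Σ area = 420.469

Euler: V−E+F = 6−12+8 = 2.

facets=8 area=420.469


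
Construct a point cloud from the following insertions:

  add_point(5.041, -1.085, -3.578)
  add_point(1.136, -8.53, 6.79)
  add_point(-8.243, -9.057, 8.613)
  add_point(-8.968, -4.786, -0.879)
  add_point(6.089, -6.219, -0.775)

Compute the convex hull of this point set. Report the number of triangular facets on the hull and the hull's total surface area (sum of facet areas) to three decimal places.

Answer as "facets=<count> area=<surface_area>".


facets=6 area=309.958

Extreme-point indices: [0, 1, 2, 3, 4] — 5 of 5 on the boundary.

Per-facet area ½‖(b−a)×(c−a)‖:
  f1: (p0, p4, p3) → 43.3877
  f2: (p2, p4, p3) → 78.3917
  f3: (p2, p0, p3) → 75.2852
  f4: (p1, p0, p4) → 23.9720
  f5: (p1, p2, p4) → 32.3958
  f6: (p1, p2, p0) → 56.5253
Σ area = 309.958

Euler characteristic 5−9+6 = 2 ✓


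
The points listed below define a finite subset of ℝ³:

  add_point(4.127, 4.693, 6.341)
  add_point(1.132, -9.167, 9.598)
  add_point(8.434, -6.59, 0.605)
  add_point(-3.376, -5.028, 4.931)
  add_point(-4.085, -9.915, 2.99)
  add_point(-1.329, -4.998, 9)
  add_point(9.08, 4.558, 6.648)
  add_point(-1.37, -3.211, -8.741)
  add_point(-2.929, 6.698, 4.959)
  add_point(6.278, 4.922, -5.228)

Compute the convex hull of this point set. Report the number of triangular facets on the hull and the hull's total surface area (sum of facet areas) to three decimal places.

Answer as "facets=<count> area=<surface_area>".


facets=16 area=776.790

Points on the hull: [0, 1, 2, 3, 4, 5, 6, 7, 8, 9] (10 of 10).

Facet areas (half cross-product norm):
  f1: (p7, p8, p4) → 106.1286
  f2: (p2, p7, p4) → 80.3862
  f3: (p1, p2, p4) → 49.2062
  f4: (p1, p2, p6) → 74.6116
  f5: (p9, p8, p6) → 70.0541
  f6: (p9, p7, p8) → 80.3915
  f7: (p9, p2, p6) → 69.2669
  f8: (p9, p2, p7) → 71.1367
  f9: (p3, p8, p4) → 11.7271
  f10: (p5, p1, p6) → 34.0526
  f11: (p5, p3, p8) → 26.7164
  f12: (p5, p1, p4) → 19.4488
  f13: (p5, p3, p4) → 11.1124
  f14: (p0, p8, p6) → 5.0667
  f15: (p0, p5, p6) → 25.5070
  f16: (p0, p5, p8) → 41.9770
Σ area = 776.790

Euler: V−E+F = 10−24+16 = 2.


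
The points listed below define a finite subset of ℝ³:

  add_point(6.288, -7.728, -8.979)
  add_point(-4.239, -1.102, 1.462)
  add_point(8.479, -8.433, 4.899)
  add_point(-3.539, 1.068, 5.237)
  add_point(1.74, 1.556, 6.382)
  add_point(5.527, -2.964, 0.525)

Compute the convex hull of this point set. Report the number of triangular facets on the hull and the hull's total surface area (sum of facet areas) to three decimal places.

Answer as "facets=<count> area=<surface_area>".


Hull vertices (6/6): indices [0, 1, 2, 3, 4, 5].

Facet areas (half cross-product norm):
  f1: (p0, p2, p1) → 98.0624
  f2: (p0, p4, p1) → 66.4060
  f3: (p3, p2, p1) → 33.1109
  f4: (p3, p4, p1) → 11.0653
  f5: (p3, p4, p2) → 29.5581
  f6: (p5, p4, p2) → 31.1604
  f7: (p5, p0, p2) → 39.9533
  f8: (p5, p0, p4) → 18.9360
Σ area = 328.253

Check V−E+F: 6 − 12 + 8 = 2.

facets=8 area=328.253


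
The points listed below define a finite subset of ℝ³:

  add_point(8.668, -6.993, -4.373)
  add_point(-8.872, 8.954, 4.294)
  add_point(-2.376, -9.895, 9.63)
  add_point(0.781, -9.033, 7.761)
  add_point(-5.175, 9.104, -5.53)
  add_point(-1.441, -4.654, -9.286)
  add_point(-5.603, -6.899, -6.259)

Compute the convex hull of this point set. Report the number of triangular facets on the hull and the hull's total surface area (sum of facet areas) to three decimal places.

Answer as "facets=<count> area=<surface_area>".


Points on the hull: [0, 1, 2, 3, 4, 5, 6] (7 of 7).

Facet areas (half cross-product norm):
  f1: (p4, p0, p1) → 110.0243
  f2: (p4, p5, p0) → 80.6148
  f3: (p3, p0, p1) → 151.3031
  f4: (p3, p2, p1) → 38.7851
  f5: (p3, p2, p0) → 12.2441
  f6: (p6, p2, p1) → 149.5672
  f7: (p6, p4, p1) → 84.0993
  f8: (p6, p4, p5) → 41.3389
  f9: (p6, p2, p0) → 112.3754
  f10: (p6, p5, p0) → 30.3033
Σ area = 810.655

Euler: V−E+F = 7−15+10 = 2.

facets=10 area=810.655


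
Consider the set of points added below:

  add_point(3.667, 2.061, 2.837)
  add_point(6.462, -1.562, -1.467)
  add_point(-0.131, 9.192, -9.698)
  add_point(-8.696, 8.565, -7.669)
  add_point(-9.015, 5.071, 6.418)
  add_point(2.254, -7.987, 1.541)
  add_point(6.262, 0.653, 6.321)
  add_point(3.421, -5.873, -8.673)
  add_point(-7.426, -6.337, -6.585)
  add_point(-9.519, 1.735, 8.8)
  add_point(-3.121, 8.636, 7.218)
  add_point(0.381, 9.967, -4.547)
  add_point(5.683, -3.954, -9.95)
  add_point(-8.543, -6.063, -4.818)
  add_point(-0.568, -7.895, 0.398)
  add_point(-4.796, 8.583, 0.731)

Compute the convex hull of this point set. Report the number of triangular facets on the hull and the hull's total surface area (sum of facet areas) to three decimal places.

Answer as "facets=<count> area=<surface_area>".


facets=24 area=1081.656

14 of the 16 inputs are extreme points: [1, 2, 3, 4, 5, 6, 7, 8, 9, 10, 11, 12, 13, 14].

Per-facet area ½‖(b−a)×(c−a)‖:
  f1: (p6, p11, p1) → 54.2211
  f2: (p2, p3, p11) → 22.9245
  f3: (p2, p3, p12) → 59.8430
  f4: (p2, p11, p1) → 34.6894
  f5: (p2, p12, p1) → 61.9215
  f6: (p10, p6, p9) → 58.8495
  f7: (p10, p6, p11) → 74.4731
  f8: (p10, p3, p11) → 59.8682
  f9: (p5, p12, p1) → 36.3295
  f10: (p5, p6, p1) → 33.0241
  f11: (p5, p6, p9) → 82.6800
  f12: (p4, p3, p9) → 19.5970
  f13: (p4, p10, p9) → 12.7704
  f14: (p4, p10, p3) → 50.3125
  f15: (p8, p3, p12) → 102.4172
  f16: (p7, p5, p12) → 13.7774
  f17: (p7, p8, p12) → 11.0190
  f18: (p13, p3, p9) → 110.9379
  f19: (p13, p8, p3) → 15.7054
  f20: (p14, p13, p8) → 10.2289
  f21: (p14, p7, p5) → 15.3993
  f22: (p14, p7, p8) → 46.1379
  f23: (p14, p5, p9) → 22.2780
  f24: (p14, p13, p9) → 72.2513
Σ area = 1081.656

Euler characteristic 14−36+24 = 2 ✓


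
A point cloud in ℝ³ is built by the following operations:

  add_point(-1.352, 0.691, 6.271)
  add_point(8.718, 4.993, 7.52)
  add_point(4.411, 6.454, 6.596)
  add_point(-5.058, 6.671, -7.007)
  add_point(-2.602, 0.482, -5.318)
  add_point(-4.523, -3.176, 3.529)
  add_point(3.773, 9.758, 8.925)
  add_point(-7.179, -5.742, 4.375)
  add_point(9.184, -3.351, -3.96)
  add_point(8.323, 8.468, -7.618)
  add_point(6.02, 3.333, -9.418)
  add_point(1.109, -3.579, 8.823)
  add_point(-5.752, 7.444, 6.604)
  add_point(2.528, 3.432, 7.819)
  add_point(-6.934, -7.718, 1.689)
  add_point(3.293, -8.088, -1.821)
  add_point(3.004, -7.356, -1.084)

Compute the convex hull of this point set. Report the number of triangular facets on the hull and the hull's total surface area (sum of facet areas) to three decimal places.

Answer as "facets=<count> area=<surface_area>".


12 of the 17 inputs are extreme points: [1, 3, 4, 6, 7, 8, 9, 10, 11, 12, 14, 15].

Area of each hull facet:
  f1: (p14, p11, p7) → 14.4915
  f2: (p14, p3, p7) → 28.1868
  f3: (p12, p3, p7) → 89.6389
  f4: (p12, p3, p6) → 67.4364
  f5: (p12, p11, p7) → 59.8393
  f6: (p12, p11, p6) → 62.4109
  f7: (p9, p3, p6) → 111.0814
  f8: (p9, p3, p10) → 34.8574
  f9: (p9, p10, p8) → 25.7537
  f10: (p1, p11, p8) → 77.4927
  f11: (p1, p11, p6) → 40.4237
  f12: (p1, p9, p8) → 83.3082
  f13: (p1, p9, p6) → 54.4345
  f14: (p15, p11, p8) → 45.6558
  f15: (p15, p14, p11) → 55.7526
  f16: (p15, p10, p8) → 33.9256
  f17: (p4, p3, p10) → 34.1804
  f18: (p4, p14, p3) → 30.3193
  f19: (p4, p15, p10) → 54.3371
  f20: (p4, p15, p14) → 53.5623
Σ area = 1057.089

Euler characteristic 12−30+20 = 2 ✓

facets=20 area=1057.089


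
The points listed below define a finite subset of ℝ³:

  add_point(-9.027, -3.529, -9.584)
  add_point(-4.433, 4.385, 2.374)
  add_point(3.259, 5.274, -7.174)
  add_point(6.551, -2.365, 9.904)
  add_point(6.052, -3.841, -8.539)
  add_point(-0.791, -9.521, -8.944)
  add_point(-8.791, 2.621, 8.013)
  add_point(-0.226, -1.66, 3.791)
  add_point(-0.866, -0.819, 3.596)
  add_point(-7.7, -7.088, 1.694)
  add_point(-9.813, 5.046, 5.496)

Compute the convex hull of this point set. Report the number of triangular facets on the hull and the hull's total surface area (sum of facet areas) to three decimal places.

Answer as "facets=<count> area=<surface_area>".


Extreme-point indices: [0, 1, 2, 3, 4, 5, 6, 9, 10] — 9 of 11 on the boundary.

Triangle areas on the boundary:
  f1: (p0, p2, p10) → 122.6776
  f2: (p9, p5, p3) → 110.5049
  f3: (p9, p0, p10) → 76.6831
  f4: (p9, p0, p5) → 57.4261
  f5: (p1, p3, p10) → 42.1852
  f6: (p1, p2, p10) → 15.2329
  f7: (p1, p2, p3) → 91.7105
  f8: (p4, p5, p3) → 81.8209
  f9: (p4, p2, p3) → 87.1582
  f10: (p4, p0, p5) → 43.9995
  f11: (p4, p0, p2) → 69.4689
  f12: (p6, p3, p10) → 24.6984
  f13: (p6, p9, p10) → 20.7281
  f14: (p6, p9, p3) → 90.6728
Σ area = 934.967

Euler characteristic 9−21+14 = 2 ✓

facets=14 area=934.967


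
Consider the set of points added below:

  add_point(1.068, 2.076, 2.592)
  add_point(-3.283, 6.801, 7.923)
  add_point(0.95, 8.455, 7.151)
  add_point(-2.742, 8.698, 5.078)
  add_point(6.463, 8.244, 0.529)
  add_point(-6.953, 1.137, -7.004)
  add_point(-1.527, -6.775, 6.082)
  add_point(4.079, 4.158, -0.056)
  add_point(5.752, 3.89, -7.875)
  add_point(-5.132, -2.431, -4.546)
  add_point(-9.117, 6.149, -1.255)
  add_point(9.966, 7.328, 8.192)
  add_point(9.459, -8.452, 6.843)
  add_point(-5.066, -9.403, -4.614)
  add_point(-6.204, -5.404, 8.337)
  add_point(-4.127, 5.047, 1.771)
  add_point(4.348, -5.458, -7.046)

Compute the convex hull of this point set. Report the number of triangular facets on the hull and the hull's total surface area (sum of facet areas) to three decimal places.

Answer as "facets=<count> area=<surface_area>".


12 of the 17 inputs are extreme points: [1, 2, 3, 4, 5, 8, 10, 11, 12, 13, 14, 16].

Facet areas (half cross-product norm):
  f1: (p14, p13, p10) → 97.0892
  f2: (p4, p8, p10) → 72.9928
  f3: (p4, p8, p11) → 25.0730
  f4: (p5, p13, p10) → 37.7550
  f5: (p5, p8, p10) → 50.7936
  f6: (p16, p5, p13) → 55.6201
  f7: (p16, p5, p8) → 57.7132
  f8: (p1, p14, p10) → 67.5739
  f9: (p1, p14, p11) → 80.1628
  f10: (p12, p14, p13) → 106.1661
  f11: (p12, p16, p13) → 79.2080
  f12: (p12, p14, p11) → 125.2131
  f13: (p12, p8, p11) → 128.5982
  f14: (p12, p16, p8) → 69.7928
  f15: (p3, p4, p10) → 45.8018
  f16: (p3, p1, p10) → 15.4185
  f17: (p2, p1, p11) → 11.3727
  f18: (p2, p3, p1) → 7.0100
  f19: (p2, p4, p11) → 33.0166
  f20: (p2, p3, p4) → 17.9698
Σ area = 1184.341

Check V−E+F: 12 − 30 + 20 = 2.

facets=20 area=1184.341


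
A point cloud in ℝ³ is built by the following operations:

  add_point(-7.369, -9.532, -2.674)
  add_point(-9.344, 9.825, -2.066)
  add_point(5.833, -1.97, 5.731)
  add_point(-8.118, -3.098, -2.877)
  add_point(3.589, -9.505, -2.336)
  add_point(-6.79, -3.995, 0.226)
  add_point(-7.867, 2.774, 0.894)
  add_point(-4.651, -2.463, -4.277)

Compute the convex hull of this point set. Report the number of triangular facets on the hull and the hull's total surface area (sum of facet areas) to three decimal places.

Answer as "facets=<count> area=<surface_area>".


facets=12 area=477.620

Extreme-point indices: [0, 1, 2, 3, 4, 5, 6, 7] — 8 of 8 on the boundary.

Facet areas (half cross-product norm):
  f1: (p6, p2, p1) → 48.8501
  f2: (p6, p0, p1) → 31.8319
  f3: (p4, p2, p1) → 116.7575
  f4: (p4, p7, p1) → 41.6915
  f5: (p4, p0, p2) → 60.1949
  f6: (p4, p7, p0) → 39.8014
  f7: (p3, p0, p1) → 4.0444
  f8: (p3, p7, p1) → 24.6231
  f9: (p3, p7, p0) → 12.2570
  f10: (p5, p0, p2) → 40.1405
  f11: (p5, p6, p2) → 47.8908
  f12: (p5, p6, p0) → 9.5367
Σ area = 477.620

Check V−E+F: 8 − 18 + 12 = 2.


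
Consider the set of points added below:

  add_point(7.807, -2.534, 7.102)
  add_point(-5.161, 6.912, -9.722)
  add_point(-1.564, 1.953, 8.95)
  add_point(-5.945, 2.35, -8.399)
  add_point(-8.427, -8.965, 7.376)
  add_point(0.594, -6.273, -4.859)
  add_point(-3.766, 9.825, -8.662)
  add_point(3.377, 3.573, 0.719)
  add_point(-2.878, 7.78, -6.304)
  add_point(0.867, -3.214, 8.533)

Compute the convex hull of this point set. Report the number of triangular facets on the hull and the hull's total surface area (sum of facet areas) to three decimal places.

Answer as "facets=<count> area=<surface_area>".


facets=14 area=733.902

Hull vertices (9/10): indices [0, 1, 2, 3, 4, 5, 6, 7, 9].

Per-facet area ½‖(b−a)×(c−a)‖:
  f1: (p2, p6, p4) → 124.2695
  f2: (p5, p0, p4) → 105.7777
  f3: (p9, p0, p4) → 20.4001
  f4: (p9, p2, p4) → 31.2326
  f5: (p9, p2, p0) → 19.1471
  f6: (p7, p2, p0) → 43.6276
  f7: (p7, p2, p6) → 59.5266
  f8: (p7, p5, p0) → 57.2586
  f9: (p7, p5, p6) → 77.5804
  f10: (p3, p5, p4) → 87.8074
  f11: (p1, p5, p6) → 22.5193
  f12: (p1, p3, p5) → 19.3130
  f13: (p1, p6, p4) → 36.5583
  f14: (p1, p3, p4) → 28.8836
Σ area = 733.902

Euler characteristic 9−21+14 = 2 ✓


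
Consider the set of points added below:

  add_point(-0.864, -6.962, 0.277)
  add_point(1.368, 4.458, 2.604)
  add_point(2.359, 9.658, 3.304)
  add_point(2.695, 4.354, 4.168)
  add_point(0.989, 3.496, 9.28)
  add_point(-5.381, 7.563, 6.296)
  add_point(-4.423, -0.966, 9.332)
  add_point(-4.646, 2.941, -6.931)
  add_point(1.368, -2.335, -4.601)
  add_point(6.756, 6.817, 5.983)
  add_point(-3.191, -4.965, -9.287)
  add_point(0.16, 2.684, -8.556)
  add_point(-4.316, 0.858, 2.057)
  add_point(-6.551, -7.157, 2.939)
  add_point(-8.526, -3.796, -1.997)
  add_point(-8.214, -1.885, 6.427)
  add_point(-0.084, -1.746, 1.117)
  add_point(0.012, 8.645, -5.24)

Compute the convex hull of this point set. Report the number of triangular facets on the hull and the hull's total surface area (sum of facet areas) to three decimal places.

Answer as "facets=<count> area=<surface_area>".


Points on the hull: [0, 2, 4, 5, 6, 7, 8, 9, 10, 11, 13, 14, 15, 17] (14 of 18).

Triangle areas on the boundary:
  f1: (p17, p2, p9) → 21.3920
  f2: (p5, p2, p9) → 23.0785
  f3: (p5, p17, p2) → 38.0722
  f4: (p13, p10, p14) → 26.5494
  f5: (p7, p10, p14) → 34.1107
  f6: (p7, p5, p14) → 61.8940
  f7: (p7, p5, p17) → 47.9224
  f8: (p11, p17, p9) → 43.2870
  f9: (p11, p7, p10) → 20.2827
  f10: (p11, p7, p17) → 16.9040
  f11: (p4, p5, p9) → 29.4205
  f12: (p4, p5, p6) → 27.3260
  f13: (p15, p5, p14) → 41.6895
  f14: (p15, p5, p6) → 22.0184
  f15: (p15, p13, p14) → 20.4691
  f16: (p15, p13, p6) → 15.2927
  f17: (p8, p11, p9) → 48.7383
  f18: (p8, p11, p10) → 22.2637
  f19: (p0, p13, p6) → 28.6821
  f20: (p0, p4, p6) → 39.9281
  f21: (p0, p4, p9) → 51.1007
  f22: (p0, p8, p9) → 53.0914
  f23: (p0, p13, p10) → 30.9109
  f24: (p0, p8, p10) → 24.9598
Σ area = 789.384

Euler characteristic 14−36+24 = 2 ✓

facets=24 area=789.384


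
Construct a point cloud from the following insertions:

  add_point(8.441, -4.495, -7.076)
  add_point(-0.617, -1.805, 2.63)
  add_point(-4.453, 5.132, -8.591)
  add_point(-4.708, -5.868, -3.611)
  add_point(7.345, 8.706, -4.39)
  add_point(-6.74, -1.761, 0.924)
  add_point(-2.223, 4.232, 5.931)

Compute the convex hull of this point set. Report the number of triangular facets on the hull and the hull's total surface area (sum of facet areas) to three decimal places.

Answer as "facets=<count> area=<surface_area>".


facets=10 area=575.974

Points on the hull: [0, 1, 2, 3, 4, 5, 6] (7 of 7).

Per-facet area ½‖(b−a)×(c−a)‖:
  f1: (p2, p4, p0) → 85.0180
  f2: (p6, p4, p0) → 99.2543
  f3: (p6, p2, p5) → 53.9569
  f4: (p6, p2, p4) → 86.1363
  f5: (p3, p2, p5) → 37.3339
  f6: (p3, p2, p0) → 80.5769
  f7: (p1, p6, p0) → 36.1002
  f8: (p1, p3, p0) → 54.9096
  f9: (p1, p6, p5) → 22.3441
  f10: (p1, p3, p5) → 20.3433
Σ area = 575.974

Euler characteristic 7−15+10 = 2 ✓


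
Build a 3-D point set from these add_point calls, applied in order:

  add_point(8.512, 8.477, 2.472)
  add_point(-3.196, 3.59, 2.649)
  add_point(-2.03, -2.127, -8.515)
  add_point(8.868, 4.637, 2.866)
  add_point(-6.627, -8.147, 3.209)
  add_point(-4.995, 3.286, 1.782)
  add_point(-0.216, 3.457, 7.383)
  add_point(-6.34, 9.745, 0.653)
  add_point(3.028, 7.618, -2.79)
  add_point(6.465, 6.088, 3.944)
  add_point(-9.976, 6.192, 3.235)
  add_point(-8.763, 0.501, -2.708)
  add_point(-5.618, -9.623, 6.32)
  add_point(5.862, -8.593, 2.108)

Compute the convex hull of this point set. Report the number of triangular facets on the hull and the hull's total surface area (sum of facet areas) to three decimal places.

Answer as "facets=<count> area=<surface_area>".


facets=20 area=883.909

12 of the 14 inputs are extreme points: [0, 2, 3, 4, 6, 7, 8, 9, 10, 11, 12, 13].

Area of each hull facet:
  f1: (p13, p2, p3) → 96.3919
  f2: (p6, p12, p10) → 76.9744
  f3: (p6, p13, p3) → 66.5230
  f4: (p6, p13, p12) → 79.5087
  f5: (p0, p2, p3) → 32.0495
  f6: (p0, p8, p2) → 33.8476
  f7: (p4, p11, p2) → 49.5556
  f8: (p4, p13, p12) → 21.9638
  f9: (p4, p13, p2) → 80.7593
  f10: (p4, p12, p10) → 23.4157
  f11: (p4, p11, p10) → 43.6874
  f12: (p9, p6, p3) → 8.9289
  f13: (p9, p0, p3) → 4.9962
  f14: (p9, p0, p6) → 5.8845
  f15: (p7, p0, p8) → 35.7222
  f16: (p7, p11, p10) → 23.7109
  f17: (p7, p6, p10) → 30.3014
  f18: (p7, p0, p6) → 61.7007
  f19: (p7, p8, p2) → 63.0845
  f20: (p7, p11, p2) → 44.9031
Σ area = 883.909

Euler characteristic 12−30+20 = 2 ✓


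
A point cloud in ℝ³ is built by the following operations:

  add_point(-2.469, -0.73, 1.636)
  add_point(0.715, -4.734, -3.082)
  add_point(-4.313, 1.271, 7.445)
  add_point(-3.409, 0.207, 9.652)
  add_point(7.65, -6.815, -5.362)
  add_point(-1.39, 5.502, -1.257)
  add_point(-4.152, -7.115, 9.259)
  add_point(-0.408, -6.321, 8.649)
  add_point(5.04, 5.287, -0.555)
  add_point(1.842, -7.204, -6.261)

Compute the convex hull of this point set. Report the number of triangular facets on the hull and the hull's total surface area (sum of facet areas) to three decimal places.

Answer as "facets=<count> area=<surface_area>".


facets=14 area=516.073

Hull vertices (9/10): indices [0, 2, 3, 4, 5, 6, 7, 8, 9].

Per-facet area ½‖(b−a)×(c−a)‖:
  f1: (p6, p9, p4) → 47.8784
  f2: (p8, p5, p2) → 32.1738
  f3: (p8, p9, p4) → 38.9916
  f4: (p8, p9, p5) → 44.2948
  f5: (p0, p5, p2) → 22.0818
  f6: (p0, p9, p5) → 38.0061
  f7: (p0, p6, p2) → 27.3290
  f8: (p0, p6, p9) → 54.3462
  f9: (p3, p6, p2) → 9.1019
  f10: (p3, p8, p2) → 15.5045
  f11: (p7, p6, p4) → 24.7931
  f12: (p7, p3, p6) → 13.6569
  f13: (p7, p8, p4) → 96.4572
  f14: (p7, p3, p8) → 51.4582
Σ area = 516.073

Euler characteristic 9−21+14 = 2 ✓


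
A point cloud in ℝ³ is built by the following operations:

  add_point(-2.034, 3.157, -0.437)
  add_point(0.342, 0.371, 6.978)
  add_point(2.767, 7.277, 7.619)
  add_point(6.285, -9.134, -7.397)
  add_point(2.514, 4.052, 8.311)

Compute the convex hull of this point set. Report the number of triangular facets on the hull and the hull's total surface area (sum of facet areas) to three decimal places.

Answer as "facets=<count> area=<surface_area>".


facets=6 area=245.638

Extreme-point indices: [0, 1, 2, 3, 4] — 5 of 5 on the boundary.

Triangle areas on the boundary:
  f1: (p2, p3, p0) → 77.0331
  f2: (p4, p2, p3) → 30.8871
  f3: (p1, p3, p0) → 67.7709
  f4: (p1, p4, p3) → 35.2134
  f5: (p1, p2, p0) → 30.0659
  f6: (p1, p4, p2) → 4.6675
Σ area = 245.638

Euler: V−E+F = 5−9+6 = 2.


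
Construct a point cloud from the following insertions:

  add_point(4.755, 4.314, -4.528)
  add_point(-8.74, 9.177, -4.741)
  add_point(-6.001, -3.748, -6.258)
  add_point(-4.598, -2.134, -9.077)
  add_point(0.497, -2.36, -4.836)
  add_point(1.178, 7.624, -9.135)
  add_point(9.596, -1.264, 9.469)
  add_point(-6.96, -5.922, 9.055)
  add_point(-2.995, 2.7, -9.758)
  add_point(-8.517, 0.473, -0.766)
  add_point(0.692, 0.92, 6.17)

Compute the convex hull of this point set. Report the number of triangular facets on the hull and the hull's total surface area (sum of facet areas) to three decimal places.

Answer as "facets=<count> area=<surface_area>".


facets=18 area=819.166

Points on the hull: [0, 1, 2, 3, 4, 5, 6, 7, 8, 9, 10] (11 of 11).

Per-facet area ½‖(b−a)×(c−a)‖:
  f1: (p5, p6, p1) → 121.7754
  f2: (p5, p8, p1) → 31.9693
  f3: (p10, p6, p1) → 42.3465
  f4: (p10, p7, p1) → 88.2472
  f5: (p10, p7, p6) → 47.1320
  f6: (p0, p5, p6) → 17.4069
  f7: (p9, p7, p1) → 30.7020
  f8: (p9, p2, p1) → 34.4091
  f9: (p9, p2, p7) → 42.0140
  f10: (p3, p8, p1) → 23.9497
  f11: (p3, p2, p1) → 22.6492
  f12: (p3, p5, p8) → 7.1770
  f13: (p4, p0, p5) → 26.4263
  f14: (p4, p3, p5) → 35.1049
  f15: (p4, p0, p6) → 62.3894
  f16: (p4, p3, p2) → 11.4465
  f17: (p4, p7, p6) → 121.7448
  f18: (p4, p2, p7) → 52.2750
Σ area = 819.166

Euler: V−E+F = 11−27+18 = 2.


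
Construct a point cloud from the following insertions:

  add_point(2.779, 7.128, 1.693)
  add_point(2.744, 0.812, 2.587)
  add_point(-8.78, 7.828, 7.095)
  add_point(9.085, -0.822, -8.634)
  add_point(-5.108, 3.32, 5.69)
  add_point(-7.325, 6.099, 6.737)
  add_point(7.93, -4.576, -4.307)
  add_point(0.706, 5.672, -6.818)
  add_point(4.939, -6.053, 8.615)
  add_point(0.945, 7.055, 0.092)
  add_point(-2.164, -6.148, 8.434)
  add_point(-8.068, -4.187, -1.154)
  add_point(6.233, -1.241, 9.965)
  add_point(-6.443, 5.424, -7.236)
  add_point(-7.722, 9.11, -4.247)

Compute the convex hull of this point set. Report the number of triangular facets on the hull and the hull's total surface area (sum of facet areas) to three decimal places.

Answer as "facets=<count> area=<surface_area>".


Hull vertices (11/15): indices [0, 2, 3, 6, 7, 8, 10, 11, 12, 13, 14].

Per-facet area ½‖(b−a)×(c−a)‖:
  f1: (p12, p10, p2) → 76.2067
  f2: (p11, p10, p2) → 79.3394
  f3: (p0, p12, p2) → 78.3515
  f4: (p0, p12, p3) → 88.7651
  f5: (p8, p12, p10) → 17.6630
  f6: (p14, p11, p2) → 73.7407
  f7: (p14, p0, p2) → 63.6100
  f8: (p6, p11, p10) → 87.3628
  f9: (p6, p8, p10) → 46.4504
  f10: (p6, p11, p3) → 45.1239
  f11: (p6, p12, p3) → 34.6883
  f12: (p6, p8, p12) → 34.2969
  f13: (p13, p11, p3) → 95.5833
  f14: (p13, p14, p11) → 27.1967
  f15: (p7, p13, p3) → 25.6392
  f16: (p7, p13, p14) → 17.2597
  f17: (p7, p0, p3) → 47.6046
  f18: (p7, p14, p0) → 41.7305
Σ area = 980.613

Euler characteristic 11−27+18 = 2 ✓

facets=18 area=980.613


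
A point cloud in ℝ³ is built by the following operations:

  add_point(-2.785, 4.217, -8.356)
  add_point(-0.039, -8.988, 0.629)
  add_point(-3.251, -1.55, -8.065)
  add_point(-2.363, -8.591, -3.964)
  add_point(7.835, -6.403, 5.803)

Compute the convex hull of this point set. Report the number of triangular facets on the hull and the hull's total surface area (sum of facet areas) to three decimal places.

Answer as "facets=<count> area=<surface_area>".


facets=6 area=243.720

Points on the hull: [0, 1, 2, 3, 4] (5 of 5).

Facet areas (half cross-product norm):
  f1: (p0, p4, p2) → 51.5945
  f2: (p0, p1, p4) → 77.3233
  f3: (p3, p4, p2) → 56.0833
  f4: (p3, p1, p4) → 14.6643
  f5: (p3, p0, p2) → 11.6397
  f6: (p3, p0, p1) → 32.4151
Σ area = 243.720

Euler characteristic 5−9+6 = 2 ✓


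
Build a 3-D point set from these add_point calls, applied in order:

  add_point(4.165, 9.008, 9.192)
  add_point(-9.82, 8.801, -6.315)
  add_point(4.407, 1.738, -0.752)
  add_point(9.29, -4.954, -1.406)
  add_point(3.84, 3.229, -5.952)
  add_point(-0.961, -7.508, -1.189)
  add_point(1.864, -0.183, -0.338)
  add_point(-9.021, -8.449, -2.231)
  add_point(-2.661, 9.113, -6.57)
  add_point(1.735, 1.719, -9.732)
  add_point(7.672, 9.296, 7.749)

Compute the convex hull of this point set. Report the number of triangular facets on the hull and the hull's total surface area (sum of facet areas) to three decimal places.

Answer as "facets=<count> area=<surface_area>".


facets=14 area=920.469

9 of the 11 inputs are extreme points: [0, 1, 3, 4, 5, 7, 8, 9, 10].

Area of each hull facet:
  f1: (p0, p7, p1) → 181.8546
  f2: (p9, p7, p1) → 109.2231
  f3: (p9, p7, p3) → 105.6637
  f4: (p5, p7, p3) → 8.4023
  f5: (p5, p0, p3) → 96.0089
  f6: (p5, p0, p7) → 75.2506
  f7: (p8, p9, p1) → 29.2414
  f8: (p10, p0, p3) → 31.4994
  f9: (p10, p0, p1) → 37.3942
  f10: (p10, p8, p1) → 52.6294
  f11: (p4, p9, p3) → 23.4424
  f12: (p4, p10, p3) → 82.0713
  f13: (p4, p8, p9) → 19.8219
  f14: (p4, p10, p8) → 67.9660
Σ area = 920.469

Euler: V−E+F = 9−21+14 = 2.


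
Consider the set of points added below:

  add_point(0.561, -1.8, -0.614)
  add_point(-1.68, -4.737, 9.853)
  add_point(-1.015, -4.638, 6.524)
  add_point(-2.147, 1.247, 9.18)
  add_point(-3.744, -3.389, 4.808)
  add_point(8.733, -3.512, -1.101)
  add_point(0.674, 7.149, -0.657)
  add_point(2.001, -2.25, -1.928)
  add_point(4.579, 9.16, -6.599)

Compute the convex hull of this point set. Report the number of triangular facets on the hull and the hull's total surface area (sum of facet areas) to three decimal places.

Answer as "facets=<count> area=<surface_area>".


Points on the hull: [0, 1, 2, 3, 4, 5, 6, 7, 8] (9 of 9).

Per-facet area ½‖(b−a)×(c−a)‖:
  f1: (p3, p1, p4) → 15.7779
  f2: (p3, p8, p5) → 110.6062
  f3: (p3, p1, p5) → 45.5262
  f4: (p7, p8, p5) → 43.4467
  f5: (p2, p1, p4) → 5.5156
  f6: (p2, p1, p5) → 13.7722
  f7: (p2, p7, p4) → 15.3706
  f8: (p2, p7, p5) → 31.6164
  f9: (p6, p8, p4) → 30.5391
  f10: (p6, p3, p4) → 38.4020
  f11: (p6, p3, p8) → 15.8457
  f12: (p0, p8, p4) → 32.2949
  f13: (p0, p7, p4) → 3.2780
  f14: (p0, p7, p8) → 12.3774
Σ area = 414.369

Euler characteristic 9−21+14 = 2 ✓

facets=14 area=414.369


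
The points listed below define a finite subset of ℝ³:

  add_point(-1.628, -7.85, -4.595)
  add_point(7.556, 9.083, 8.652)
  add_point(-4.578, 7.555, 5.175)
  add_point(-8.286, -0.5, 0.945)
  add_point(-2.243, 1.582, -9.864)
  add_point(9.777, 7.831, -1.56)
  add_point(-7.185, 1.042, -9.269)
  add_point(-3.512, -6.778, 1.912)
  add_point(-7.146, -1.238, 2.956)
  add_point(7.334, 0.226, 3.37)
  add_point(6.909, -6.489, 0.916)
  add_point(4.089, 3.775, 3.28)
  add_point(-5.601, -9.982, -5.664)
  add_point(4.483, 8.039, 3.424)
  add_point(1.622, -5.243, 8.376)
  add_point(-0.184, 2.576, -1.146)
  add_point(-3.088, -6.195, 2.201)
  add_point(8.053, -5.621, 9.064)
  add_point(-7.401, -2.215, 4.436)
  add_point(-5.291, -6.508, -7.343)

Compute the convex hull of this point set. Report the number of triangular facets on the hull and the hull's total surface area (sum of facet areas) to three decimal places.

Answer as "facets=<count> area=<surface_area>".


14 of the 20 inputs are extreme points: [0, 1, 2, 3, 4, 5, 6, 7, 10, 12, 14, 17, 18, 19].

Triangle areas on the boundary:
  f1: (p1, p17, p5) → 77.0787
  f2: (p6, p12, p3) → 54.9457
  f3: (p10, p17, p5) → 61.2367
  f4: (p10, p12, p17) → 48.6743
  f5: (p18, p12, p3) → 23.5618
  f6: (p18, p7, p12) → 24.4518
  f7: (p4, p6, p5) → 27.3155
  f8: (p4, p10, p5) → 105.7226
  f9: (p2, p1, p5) → 66.7078
  f10: (p2, p6, p5) → 123.9735
  f11: (p2, p6, p3) → 49.2534
  f12: (p2, p18, p3) → 19.4803
  f13: (p19, p6, p12) → 5.6935
  f14: (p19, p4, p6) → 19.9675
  f15: (p0, p10, p12) → 10.4008
  f16: (p0, p4, p10) → 54.4239
  f17: (p0, p19, p12) → 8.2903
  f18: (p0, p19, p4) → 21.2290
  f19: (p14, p2, p18) → 52.5127
  f20: (p14, p18, p7) → 27.2576
  f21: (p14, p1, p17) → 47.4629
  f22: (p14, p2, p1) → 86.4370
  f23: (p14, p12, p17) → 45.9780
  f24: (p14, p7, p12) → 15.0216
Σ area = 1077.077

Euler characteristic 14−36+24 = 2 ✓

facets=24 area=1077.077


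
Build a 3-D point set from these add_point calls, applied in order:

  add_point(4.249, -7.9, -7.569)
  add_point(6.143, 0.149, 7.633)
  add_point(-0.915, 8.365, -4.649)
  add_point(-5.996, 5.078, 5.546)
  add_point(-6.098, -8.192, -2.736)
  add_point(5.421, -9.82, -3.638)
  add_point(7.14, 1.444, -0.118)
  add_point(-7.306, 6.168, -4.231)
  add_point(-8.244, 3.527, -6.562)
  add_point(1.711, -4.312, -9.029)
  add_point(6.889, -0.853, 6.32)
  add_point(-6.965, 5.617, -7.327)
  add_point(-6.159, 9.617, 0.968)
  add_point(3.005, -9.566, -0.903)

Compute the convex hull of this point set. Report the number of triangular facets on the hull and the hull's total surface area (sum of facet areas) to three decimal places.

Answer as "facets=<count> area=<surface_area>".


facets=24 area=836.600

Hull vertices (14/14): indices [0, 1, 2, 3, 4, 5, 6, 7, 8, 9, 10, 11, 12, 13].

Per-facet area ½‖(b−a)×(c−a)‖:
  f1: (p4, p9, p8) → 61.8862
  f2: (p10, p5, p6) → 40.7459
  f3: (p10, p1, p6) → 5.3266
  f4: (p7, p12, p8) → 3.0530
  f5: (p0, p5, p6) → 26.8516
  f6: (p0, p9, p6) → 27.4228
  f7: (p0, p4, p5) → 25.6015
  f8: (p0, p4, p9) → 24.8456
  f9: (p13, p4, p5) → 14.8225
  f10: (p13, p4, p1) → 60.5215
  f11: (p13, p10, p5) → 20.9616
  f12: (p13, p10, p1) → 7.6754
  f13: (p3, p12, p1) → 39.2747
  f14: (p3, p4, p1) → 101.0811
  f15: (p3, p12, p8) → 31.7404
  f16: (p3, p4, p8) → 75.8876
  f17: (p2, p9, p6) → 65.1388
  f18: (p2, p1, p6) → 42.0284
  f19: (p2, p12, p1) → 62.8195
  f20: (p11, p9, p8) → 16.5446
  f21: (p11, p2, p9) → 46.4913
  f22: (p11, p7, p8) → 3.9747
  f23: (p11, p7, p12) → 4.8131
  f24: (p11, p2, p12) → 27.0918
Σ area = 836.600

Euler characteristic 14−36+24 = 2 ✓


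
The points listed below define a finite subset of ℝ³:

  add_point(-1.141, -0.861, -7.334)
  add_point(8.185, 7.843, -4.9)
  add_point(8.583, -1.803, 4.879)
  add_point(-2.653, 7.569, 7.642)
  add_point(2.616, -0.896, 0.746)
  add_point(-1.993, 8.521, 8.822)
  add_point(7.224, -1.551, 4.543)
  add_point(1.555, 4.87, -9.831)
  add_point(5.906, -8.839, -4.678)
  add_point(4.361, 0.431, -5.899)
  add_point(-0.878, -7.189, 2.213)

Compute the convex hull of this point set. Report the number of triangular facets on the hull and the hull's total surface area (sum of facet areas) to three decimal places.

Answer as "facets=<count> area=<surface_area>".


facets=12 area=709.539

Extreme-point indices: [0, 1, 2, 3, 5, 7, 8, 10] — 8 of 11 on the boundary.

Per-facet area ½‖(b−a)×(c−a)‖:
  f1: (p1, p8, p2) → 82.5201
  f2: (p1, p7, p8) → 66.7401
  f3: (p10, p8, p2) → 51.7826
  f4: (p5, p7, p3) → 11.0290
  f5: (p5, p1, p7) → 75.0633
  f6: (p5, p1, p2) → 99.9100
  f7: (p5, p10, p3) → 8.8437
  f8: (p5, p10, p2) → 84.0277
  f9: (p0, p7, p8) → 33.4140
  f10: (p0, p10, p8) → 49.4017
  f11: (p0, p7, p3) → 58.6254
  f12: (p0, p10, p3) → 88.1816
Σ area = 709.539

Euler characteristic 8−18+12 = 2 ✓


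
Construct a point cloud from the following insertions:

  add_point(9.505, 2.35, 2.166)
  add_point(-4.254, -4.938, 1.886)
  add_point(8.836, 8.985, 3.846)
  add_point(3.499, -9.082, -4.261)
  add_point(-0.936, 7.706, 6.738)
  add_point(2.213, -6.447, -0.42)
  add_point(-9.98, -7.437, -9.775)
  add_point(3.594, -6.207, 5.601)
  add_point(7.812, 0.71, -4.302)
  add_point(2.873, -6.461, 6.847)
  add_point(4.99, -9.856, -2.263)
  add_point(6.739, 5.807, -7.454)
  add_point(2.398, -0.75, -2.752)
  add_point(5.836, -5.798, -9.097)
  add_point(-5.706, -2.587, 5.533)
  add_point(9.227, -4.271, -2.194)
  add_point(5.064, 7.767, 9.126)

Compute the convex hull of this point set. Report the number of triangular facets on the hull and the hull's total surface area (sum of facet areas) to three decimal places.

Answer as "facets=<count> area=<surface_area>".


12 of the 17 inputs are extreme points: [0, 2, 3, 4, 6, 9, 10, 11, 13, 14, 15, 16].

Per-facet area ½‖(b−a)×(c−a)‖:
  f1: (p3, p10, p6) → 10.1820
  f2: (p15, p11, p0) → 40.8160
  f3: (p4, p11, p6) → 170.7019
  f4: (p4, p14, p6) → 83.7564
  f5: (p4, p14, p16) → 33.1514
  f6: (p2, p16, p0) → 22.6414
  f7: (p2, p11, p0) → 36.1571
  f8: (p2, p4, p16) → 20.7124
  f9: (p2, p4, p11) → 61.1014
  f10: (p9, p14, p16) → 67.2288
  f11: (p9, p16, p0) → 58.7168
  f12: (p9, p15, p0) → 43.1557
  f13: (p9, p15, p10) → 34.4709
  f14: (p9, p10, p6) → 82.9727
  f15: (p9, p14, p6) → 76.6484
  f16: (p13, p3, p10) → 6.9648
  f17: (p13, p15, p10) → 24.8773
  f18: (p13, p15, p11) → 43.1980
  f19: (p13, p11, p6) → 91.9485
  f20: (p13, p3, p6) → 46.1319
Σ area = 1055.534

Euler: V−E+F = 12−30+20 = 2.

facets=20 area=1055.534


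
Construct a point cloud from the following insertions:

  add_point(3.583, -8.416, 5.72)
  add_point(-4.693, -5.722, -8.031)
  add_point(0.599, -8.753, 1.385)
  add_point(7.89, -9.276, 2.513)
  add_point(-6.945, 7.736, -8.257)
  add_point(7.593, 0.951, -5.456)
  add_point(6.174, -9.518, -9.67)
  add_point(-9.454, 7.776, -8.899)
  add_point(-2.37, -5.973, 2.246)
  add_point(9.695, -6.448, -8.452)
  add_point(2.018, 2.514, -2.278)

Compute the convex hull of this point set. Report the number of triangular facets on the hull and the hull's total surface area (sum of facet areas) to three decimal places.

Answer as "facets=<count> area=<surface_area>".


facets=18 area=731.477

Extreme-point indices: [0, 1, 2, 3, 4, 5, 6, 7, 8, 9, 10] — 11 of 11 on the boundary.

Triangle areas on the boundary:
  f1: (p6, p9, p7) → 56.2924
  f2: (p1, p6, p7) → 66.1130
  f3: (p4, p9, p7) → 18.8907
  f4: (p4, p5, p9) → 56.6474
  f5: (p3, p5, p9) → 46.6699
  f6: (p3, p5, p0) → 34.4032
  f7: (p3, p6, p9) → 27.6658
  f8: (p8, p0, p7) → 39.7785
  f9: (p8, p1, p7) → 74.6542
  f10: (p2, p1, p6) → 59.4619
  f11: (p2, p3, p0) → 14.3237
  f12: (p2, p3, p6) → 43.5925
  f13: (p2, p8, p0) → 10.7602
  f14: (p2, p8, p1) → 21.8994
  f15: (p10, p5, p0) → 45.0240
  f16: (p10, p4, p5) → 34.3599
  f17: (p10, p0, p7) → 72.9153
  f18: (p10, p4, p7) → 8.0249
Σ area = 731.477

Check V−E+F: 11 − 27 + 18 = 2.


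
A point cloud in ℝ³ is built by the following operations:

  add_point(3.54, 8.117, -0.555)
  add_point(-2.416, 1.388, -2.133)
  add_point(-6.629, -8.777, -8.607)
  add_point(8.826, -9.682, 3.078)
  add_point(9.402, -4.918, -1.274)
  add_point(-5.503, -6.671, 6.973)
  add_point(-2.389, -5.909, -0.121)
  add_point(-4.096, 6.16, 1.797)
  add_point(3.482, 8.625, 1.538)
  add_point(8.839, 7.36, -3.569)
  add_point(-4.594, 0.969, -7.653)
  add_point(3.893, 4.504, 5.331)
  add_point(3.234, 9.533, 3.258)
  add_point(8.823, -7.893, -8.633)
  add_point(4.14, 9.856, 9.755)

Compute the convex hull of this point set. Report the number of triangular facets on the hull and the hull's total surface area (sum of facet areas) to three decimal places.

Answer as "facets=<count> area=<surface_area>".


Points on the hull: [0, 2, 3, 4, 5, 7, 9, 10, 12, 13, 14] (11 of 15).

Facet areas (half cross-product norm):
  f1: (p5, p3, p2) → 116.6632
  f2: (p5, p3, p14) → 141.2501
  f3: (p9, p3, p4) → 21.8842
  f4: (p9, p3, p14) → 129.1824
  f5: (p13, p9, p4) → 48.8091
  f6: (p13, p3, p2) → 91.6740
  f7: (p13, p3, p4) → 24.2451
  f8: (p7, p5, p2) → 106.4680
  f9: (p7, p5, p14) → 83.2041
  f10: (p10, p7, p2) → 44.6628
  f11: (p10, p13, p2) → 74.7670
  f12: (p10, p13, p9) → 108.9194
  f13: (p12, p9, p14) → 22.1982
  f14: (p12, p7, p14) → 25.5141
  f15: (p0, p10, p9) → 38.9245
  f16: (p0, p12, p9) → 10.3273
  f17: (p0, p10, p7) → 44.2014
  f18: (p0, p12, p7) → 16.2254
Σ area = 1149.120

Euler: V−E+F = 11−27+18 = 2.

facets=18 area=1149.120


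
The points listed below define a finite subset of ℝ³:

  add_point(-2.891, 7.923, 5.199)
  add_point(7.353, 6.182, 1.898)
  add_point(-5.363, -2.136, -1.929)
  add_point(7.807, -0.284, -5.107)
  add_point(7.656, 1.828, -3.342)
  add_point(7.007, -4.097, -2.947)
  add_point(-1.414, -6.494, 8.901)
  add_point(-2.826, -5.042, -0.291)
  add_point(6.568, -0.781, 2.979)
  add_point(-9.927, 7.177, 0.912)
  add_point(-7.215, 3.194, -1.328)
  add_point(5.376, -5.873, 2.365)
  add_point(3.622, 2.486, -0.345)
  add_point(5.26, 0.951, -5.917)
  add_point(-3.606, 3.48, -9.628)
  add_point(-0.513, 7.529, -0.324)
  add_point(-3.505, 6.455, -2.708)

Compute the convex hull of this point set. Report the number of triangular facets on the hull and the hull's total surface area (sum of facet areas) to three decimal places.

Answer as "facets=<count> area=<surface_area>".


15 of the 17 inputs are extreme points: [0, 1, 2, 3, 4, 5, 6, 7, 8, 9, 11, 13, 14, 15, 16].

Area of each hull facet:
  f1: (p0, p6, p9) → 61.3842
  f2: (p1, p8, p3) → 28.2963
  f3: (p1, p0, p6) → 80.3280
  f4: (p1, p8, p6) → 31.0466
  f5: (p11, p7, p6) → 36.2706
  f6: (p11, p8, p6) → 24.6017
  f7: (p5, p14, p3) → 27.6000
  f8: (p5, p7, p14) → 63.5426
  f9: (p5, p11, p7) → 25.2394
  f10: (p5, p8, p3) → 15.1548
  f11: (p5, p11, p8) → 14.8651
  f12: (p2, p7, p14) → 16.2045
  f13: (p2, p14, p9) → 50.8819
  f14: (p2, p6, p9) → 64.7819
  f15: (p2, p7, p6) → 16.0749
  f16: (p4, p1, p3) → 1.6959
  f17: (p4, p1, p14) → 42.9079
  f18: (p15, p1, p14) → 39.2365
  f19: (p15, p0, p9) → 24.6622
  f20: (p15, p1, p0) → 24.7161
  f21: (p13, p14, p3) → 2.8241
  f22: (p13, p4, p3) → 3.9820
  f23: (p13, p4, p14) → 10.9667
  f24: (p16, p14, p9) → 24.5393
  f25: (p16, p15, p9) → 13.8752
  f26: (p16, p15, p14) → 11.1377
Σ area = 756.816

Check V−E+F: 15 − 39 + 26 = 2.

facets=26 area=756.816


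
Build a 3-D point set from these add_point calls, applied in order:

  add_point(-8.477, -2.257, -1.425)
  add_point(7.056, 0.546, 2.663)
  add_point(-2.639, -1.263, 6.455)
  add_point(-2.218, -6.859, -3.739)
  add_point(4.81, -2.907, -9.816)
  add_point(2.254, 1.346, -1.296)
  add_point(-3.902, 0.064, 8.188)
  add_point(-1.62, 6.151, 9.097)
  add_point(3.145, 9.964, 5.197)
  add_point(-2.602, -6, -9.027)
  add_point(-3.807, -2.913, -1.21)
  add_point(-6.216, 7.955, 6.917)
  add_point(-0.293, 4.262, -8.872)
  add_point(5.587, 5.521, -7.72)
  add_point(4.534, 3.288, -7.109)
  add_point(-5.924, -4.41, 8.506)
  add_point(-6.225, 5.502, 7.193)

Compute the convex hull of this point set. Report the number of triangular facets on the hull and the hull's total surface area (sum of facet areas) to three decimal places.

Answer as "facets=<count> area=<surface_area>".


facets=20 area=872.367

Extreme-point indices: [0, 1, 3, 4, 7, 8, 9, 11, 12, 13, 15, 16] — 12 of 17 on the boundary.

Area of each hull facet:
  f1: (p11, p12, p0) → 85.1379
  f2: (p11, p12, p8) → 75.0771
  f3: (p7, p8, p1) → 37.8719
  f4: (p7, p15, p1) → 68.2887
  f5: (p7, p11, p8) → 19.2710
  f6: (p7, p11, p15) → 30.8007
  f7: (p9, p12, p0) → 52.6501
  f8: (p9, p12, p4) → 34.7576
  f9: (p3, p4, p1) → 62.1514
  f10: (p3, p15, p1) → 82.1391
  f11: (p3, p9, p4) → 21.5809
  f12: (p3, p15, p0) → 42.4407
  f13: (p3, p9, p0) → 21.5696
  f14: (p13, p12, p8) → 42.3696
  f15: (p13, p12, p4) → 25.2016
  f16: (p13, p8, p1) → 59.5474
  f17: (p13, p4, p1) → 49.6996
  f18: (p16, p15, p0) → 49.3691
  f19: (p16, p11, p0) → 11.9610
  f20: (p16, p11, p15) → 0.4820
Σ area = 872.367

Euler: V−E+F = 12−30+20 = 2.


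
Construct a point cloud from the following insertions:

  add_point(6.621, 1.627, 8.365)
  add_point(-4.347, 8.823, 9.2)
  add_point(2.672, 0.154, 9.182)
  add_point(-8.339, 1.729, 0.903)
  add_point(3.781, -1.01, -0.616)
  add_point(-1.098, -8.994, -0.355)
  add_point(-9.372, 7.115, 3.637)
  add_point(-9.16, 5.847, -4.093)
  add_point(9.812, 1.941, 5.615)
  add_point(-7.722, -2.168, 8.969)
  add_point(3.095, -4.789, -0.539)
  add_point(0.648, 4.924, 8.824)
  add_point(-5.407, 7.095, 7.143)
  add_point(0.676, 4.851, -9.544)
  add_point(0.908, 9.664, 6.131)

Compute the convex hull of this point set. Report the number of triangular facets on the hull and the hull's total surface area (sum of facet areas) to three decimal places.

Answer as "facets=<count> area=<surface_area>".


facets=20 area=894.818

12 of the 15 inputs are extreme points: [0, 1, 2, 3, 5, 6, 7, 8, 9, 10, 13, 14].

Facet areas (half cross-product norm):
  f1: (p14, p13, p8) → 94.2954
  f2: (p7, p13, p5) → 90.4220
  f3: (p7, p9, p6) → 39.8684
  f4: (p7, p14, p6) → 41.4029
  f5: (p7, p14, p13) → 81.4536
  f6: (p10, p5, p8) → 19.1469
  f7: (p10, p13, p8) → 75.8754
  f8: (p10, p13, p5) → 36.4751
  f9: (p2, p9, p5) → 66.1977
  f10: (p3, p9, p5) → 55.5024
  f11: (p3, p7, p5) → 36.3249
  f12: (p3, p7, p9) → 7.1050
  f13: (p0, p5, p8) → 33.2300
  f14: (p0, p2, p5) → 27.6484
  f15: (p0, p14, p8) → 20.8120
  f16: (p1, p0, p14) → 29.9533
  f17: (p1, p0, p2) → 22.7451
  f18: (p1, p14, p6) → 22.9949
  f19: (p1, p2, p9) → 53.2162
  f20: (p1, p9, p6) → 40.1480
Σ area = 894.818

Euler: V−E+F = 12−30+20 = 2.
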